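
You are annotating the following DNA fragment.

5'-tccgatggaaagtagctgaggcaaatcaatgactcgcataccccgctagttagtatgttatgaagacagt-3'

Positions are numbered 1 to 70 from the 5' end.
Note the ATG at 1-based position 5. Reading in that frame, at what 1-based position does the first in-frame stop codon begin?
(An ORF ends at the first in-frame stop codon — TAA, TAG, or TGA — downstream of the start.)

Codons from position 5: ATG (5–7), GAA (8–10), AGT (11–13), AGC (14–16), TGA (17–19).
TGA is a stop codon; it begins at position 17.

17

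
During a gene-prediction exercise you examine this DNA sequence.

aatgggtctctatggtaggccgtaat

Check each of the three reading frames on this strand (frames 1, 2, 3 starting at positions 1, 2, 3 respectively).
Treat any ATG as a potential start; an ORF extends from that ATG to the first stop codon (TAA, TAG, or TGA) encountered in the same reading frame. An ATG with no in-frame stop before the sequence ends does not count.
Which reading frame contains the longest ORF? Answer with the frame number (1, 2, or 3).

2

Frame 1: AAT GGG TCT CTA TGG TAG GCC GTA — no ATG→stop ORF.
Frame 2: ATG GGT CTC TAT GGT AGG CCG TAA — ATG at 2, stop TAA at 23 → 24 nt.
Frame 3: TGG GTC TCT ATG GTA GGC CGT AAT — no ATG→stop ORF.
Longest ORF is 24 nt in frame 2 (positions 2–25).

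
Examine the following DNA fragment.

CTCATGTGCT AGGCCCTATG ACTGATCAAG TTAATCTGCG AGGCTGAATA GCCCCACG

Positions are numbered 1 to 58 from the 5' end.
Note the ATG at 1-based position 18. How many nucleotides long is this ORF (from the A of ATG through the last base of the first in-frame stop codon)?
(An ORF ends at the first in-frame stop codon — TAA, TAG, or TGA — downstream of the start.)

Codons from position 18: ATG (18–20), ACT (21–23), GAT (24–26), CAA (27–29), GTT (30–32), AAT (33–35), CTG (36–38), CGA (39–41), GGC (42–44), TGA (45–47).
TGA is the first in-frame stop; ORF spans 18–47, 30 nucleotides.

30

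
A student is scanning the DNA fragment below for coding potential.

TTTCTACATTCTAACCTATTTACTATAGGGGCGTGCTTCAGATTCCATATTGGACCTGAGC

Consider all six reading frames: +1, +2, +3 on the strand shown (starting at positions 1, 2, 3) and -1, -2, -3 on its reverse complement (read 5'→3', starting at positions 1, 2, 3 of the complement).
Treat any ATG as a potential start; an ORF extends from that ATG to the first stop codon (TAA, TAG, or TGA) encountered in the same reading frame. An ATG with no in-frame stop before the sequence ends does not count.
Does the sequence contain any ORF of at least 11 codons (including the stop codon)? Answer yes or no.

Reverse complement (5'→3'): GCTCAGGTCCAATATGGAATCTGAAGCACGCCCCTATAGTAAATAGGTTAGAATGTAGAAA
Frame +1: TTT CTA CAT TCT AAC CTA TTT ACT ATA GGG GCG TGC TTC AGA TTC CAT ATT GGA CCT GAG — no ATG→stop ORF.
Frame +2: TTC TAC ATT CTA ACC TAT TTA CTA TAG GGG CGT GCT TCA GAT TCC ATA TTG GAC CTG AGC — no ATG→stop ORF.
Frame +3: TCT ACA TTC TAA CCT ATT TAC TAT AGG GGC GTG CTT CAG ATT CCA TAT TGG ACC TGA — no ATG→stop ORF.
Frame -1: GCT CAG GTC CAA TAT GGA ATC TGA AGC ACG CCC CTA TAG TAA ATA GGT TAG AAT GTA GAA — no ATG→stop ORF.
Frame -2: CTC AGG TCC AAT ATG GAA TCT GAA GCA CGC CCC TAT AGT AAA TAG GTT AGA ATG TAG AAA — ATG at 14, stop TAG at 44 → 33 nt; ATG at 53, stop TAG at 56 → 6 nt.
Frame -3: TCA GGT CCA ATA TGG AAT CTG AAG CAC GCC CCT ATA GTA AAT AGG TTA GAA TGT AGA — no ATG→stop ORF.
Frame -2 has an ORF of 11 codons (positions 14–46) ≥ 11, so yes.

yes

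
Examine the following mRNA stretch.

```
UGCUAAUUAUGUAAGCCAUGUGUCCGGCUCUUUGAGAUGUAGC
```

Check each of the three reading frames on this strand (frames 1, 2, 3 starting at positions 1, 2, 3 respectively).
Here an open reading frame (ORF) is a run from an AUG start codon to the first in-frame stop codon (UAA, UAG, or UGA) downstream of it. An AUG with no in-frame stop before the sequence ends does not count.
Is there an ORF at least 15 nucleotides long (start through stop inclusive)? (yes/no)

yes

Frame 1: UGC UAA UUA UGU AAG CCA UGU GUC CGG CUC UUU GAG AUG UAG — AUG at 37, stop UAG at 40 → 6 nt.
Frame 2: GCU AAU UAU GUA AGC CAU GUG UCC GGC UCU UUG AGA UGU AGC — no AUG→stop ORF.
Frame 3: CUA AUU AUG UAA GCC AUG UGU CCG GCU CUU UGA GAU GUA — AUG at 9, stop UAA at 12 → 6 nt; AUG at 18, stop UGA at 33 → 18 nt.
Frame 3 has an ORF of 18 nucleotides (positions 18–35) ≥ 15, so yes.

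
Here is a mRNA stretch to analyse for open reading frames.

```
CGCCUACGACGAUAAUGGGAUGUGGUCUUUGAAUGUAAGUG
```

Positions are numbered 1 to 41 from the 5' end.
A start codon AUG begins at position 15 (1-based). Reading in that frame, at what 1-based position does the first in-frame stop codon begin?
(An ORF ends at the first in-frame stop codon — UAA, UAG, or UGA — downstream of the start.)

30

Codons from position 15: AUG (15–17), GGA (18–20), UGU (21–23), GGU (24–26), CUU (27–29), UGA (30–32).
UGA is a stop codon; it begins at position 30.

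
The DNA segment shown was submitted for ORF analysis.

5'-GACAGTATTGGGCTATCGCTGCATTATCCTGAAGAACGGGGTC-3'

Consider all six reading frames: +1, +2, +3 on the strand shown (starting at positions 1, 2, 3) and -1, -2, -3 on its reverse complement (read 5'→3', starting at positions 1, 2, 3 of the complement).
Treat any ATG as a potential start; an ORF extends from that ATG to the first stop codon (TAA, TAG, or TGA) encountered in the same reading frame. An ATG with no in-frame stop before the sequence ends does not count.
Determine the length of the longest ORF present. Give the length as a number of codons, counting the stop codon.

4

Reverse complement (5'→3'): GACCCCGTTCTTCAGGATAATGCAGCGATAGCCCAATACTGTC
Frame +1: GAC AGT ATT GGG CTA TCG CTG CAT TAT CCT GAA GAA CGG GGT — no ATG→stop ORF.
Frame +2: ACA GTA TTG GGC TAT CGC TGC ATT ATC CTG AAG AAC GGG GTC — no ATG→stop ORF.
Frame +3: CAG TAT TGG GCT ATC GCT GCA TTA TCC TGA AGA ACG GGG — no ATG→stop ORF.
Frame -1: GAC CCC GTT CTT CAG GAT AAT GCA GCG ATA GCC CAA TAC TGT — no ATG→stop ORF.
Frame -2: ACC CCG TTC TTC AGG ATA ATG CAG CGA TAG CCC AAT ACT GTC — ATG at 20, stop TAG at 29 → 12 nt.
Frame -3: CCC CGT TCT TCA GGA TAA TGC AGC GAT AGC CCA ATA CTG — no ATG→stop ORF.
Longest: frame -2, positions 20–31, 12 nt = 4 codons = 3 aa. → 4 codons.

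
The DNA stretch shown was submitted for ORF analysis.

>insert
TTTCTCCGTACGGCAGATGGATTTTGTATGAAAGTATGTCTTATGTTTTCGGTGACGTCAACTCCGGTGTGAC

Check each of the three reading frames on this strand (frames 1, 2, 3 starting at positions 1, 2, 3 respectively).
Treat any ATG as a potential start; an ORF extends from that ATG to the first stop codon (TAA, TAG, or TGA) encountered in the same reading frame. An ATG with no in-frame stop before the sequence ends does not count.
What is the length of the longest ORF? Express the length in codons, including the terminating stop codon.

15

Frame 1: TTT CTC CGT ACG GCA GAT GGA TTT TGT ATG AAA GTA TGT CTT ATG TTT TCG GTG ACG TCA ACT CCG GTG TGA — ATG at 28, stop TGA at 70 → 45 nt; ATG at 43, stop TGA at 70 → 30 nt.
Frame 2: TTC TCC GTA CGG CAG ATG GAT TTT GTA TGA AAG TAT GTC TTA TGT TTT CGG TGA CGT CAA CTC CGG TGT GAC — ATG at 17, stop TGA at 29 → 15 nt.
Frame 3: TCT CCG TAC GGC AGA TGG ATT TTG TAT GAA AGT ATG TCT TAT GTT TTC GGT GAC GTC AAC TCC GGT GTG — no ATG→stop ORF.
Longest: frame 1, positions 28–72, 45 nt = 15 codons = 14 aa. → 15 codons.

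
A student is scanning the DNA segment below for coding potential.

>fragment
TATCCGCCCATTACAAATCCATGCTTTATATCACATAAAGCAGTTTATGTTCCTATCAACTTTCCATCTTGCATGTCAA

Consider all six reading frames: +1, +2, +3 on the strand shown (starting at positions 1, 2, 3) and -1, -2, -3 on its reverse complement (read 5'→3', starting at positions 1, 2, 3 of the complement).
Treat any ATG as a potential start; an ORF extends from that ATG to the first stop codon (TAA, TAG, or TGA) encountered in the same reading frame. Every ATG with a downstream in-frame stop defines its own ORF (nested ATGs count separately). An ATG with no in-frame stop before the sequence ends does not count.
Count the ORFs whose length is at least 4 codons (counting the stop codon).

Reverse complement (5'→3'): TTGACATGCAAGATGGAAAGTTGATAGGAACATAAACTGCTTTATGTGATATAAAGCATGGATTTGTAATGGGCGGATA
Frame +1: TAT CCG CCC ATT ACA AAT CCA TGC TTT ATA TCA CAT AAA GCA GTT TAT GTT CCT ATC AAC TTT CCA TCT TGC ATG TCA — no ATG→stop ORF.
Frame +2: ATC CGC CCA TTA CAA ATC CAT GCT TTA TAT CAC ATA AAG CAG TTT ATG TTC CTA TCA ACT TTC CAT CTT GCA TGT CAA — no ATG→stop ORF.
Frame +3: TCC GCC CAT TAC AAA TCC ATG CTT TAT ATC ACA TAA AGC AGT TTA TGT TCC TAT CAA CTT TCC ATC TTG CAT GTC — ATG at 21, stop TAA at 36 → 18 nt.
Frame -1: TTG ACA TGC AAG ATG GAA AGT TGA TAG GAA CAT AAA CTG CTT TAT GTG ATA TAA AGC ATG GAT TTG TAA TGG GCG GAT — ATG at 13, stop TGA at 22 → 12 nt; ATG at 58, stop TAA at 67 → 12 nt.
Frame -2: TGA CAT GCA AGA TGG AAA GTT GAT AGG AAC ATA AAC TGC TTT ATG TGA TAT AAA GCA TGG ATT TGT AAT GGG CGG ATA — ATG at 44, stop TGA at 47 → 6 nt.
Frame -3: GAC ATG CAA GAT GGA AAG TTG ATA GGA ACA TAA ACT GCT TTA TGT GAT ATA AAG CAT GGA TTT GTA ATG GGC GGA — ATG at 6, stop TAA at 33 → 30 nt.
ORFs ≥ 4 codons: frame +3 21–38 (6 codons), frame -1 13–24 (4 codons), frame -1 58–69 (4 codons), frame -3 6–35 (10 codons). Count = 4.

4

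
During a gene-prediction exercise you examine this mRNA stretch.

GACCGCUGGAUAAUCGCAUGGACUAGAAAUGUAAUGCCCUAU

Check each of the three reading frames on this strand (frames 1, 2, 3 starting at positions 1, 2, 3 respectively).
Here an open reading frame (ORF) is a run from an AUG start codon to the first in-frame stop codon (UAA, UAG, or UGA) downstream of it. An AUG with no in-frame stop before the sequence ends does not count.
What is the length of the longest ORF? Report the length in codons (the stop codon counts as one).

3

Frame 1: GAC CGC UGG AUA AUC GCA UGG ACU AGA AAU GUA AUG CCC UAU — no AUG→stop ORF.
Frame 2: ACC GCU GGA UAA UCG CAU GGA CUA GAA AUG UAA UGC CCU — AUG at 29, stop UAA at 32 → 6 nt.
Frame 3: CCG CUG GAU AAU CGC AUG GAC UAG AAA UGU AAU GCC CUA — AUG at 18, stop UAG at 24 → 9 nt.
Longest: frame 3, positions 18–26, 9 nt = 3 codons = 2 aa. → 3 codons.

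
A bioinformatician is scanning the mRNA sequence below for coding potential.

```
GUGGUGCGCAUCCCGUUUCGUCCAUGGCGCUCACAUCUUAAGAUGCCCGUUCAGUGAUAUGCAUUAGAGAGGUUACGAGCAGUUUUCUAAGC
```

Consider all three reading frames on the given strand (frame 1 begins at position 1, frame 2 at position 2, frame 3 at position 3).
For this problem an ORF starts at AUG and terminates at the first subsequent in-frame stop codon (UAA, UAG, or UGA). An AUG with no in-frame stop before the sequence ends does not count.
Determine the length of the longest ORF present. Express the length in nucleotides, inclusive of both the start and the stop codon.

Frame 1: GUG GUG CGC AUC CCG UUU CGU CCA UGG CGC UCA CAU CUU AAG AUG CCC GUU CAG UGA UAU GCA UUA GAG AGG UUA CGA GCA GUU UUC UAA — AUG at 43, stop UGA at 55 → 15 nt.
Frame 2: UGG UGC GCA UCC CGU UUC GUC CAU GGC GCU CAC AUC UUA AGA UGC CCG UUC AGU GAU AUG CAU UAG AGA GGU UAC GAG CAG UUU UCU AAG — AUG at 59, stop UAG at 65 → 9 nt.
Frame 3: GGU GCG CAU CCC GUU UCG UCC AUG GCG CUC ACA UCU UAA GAU GCC CGU UCA GUG AUA UGC AUU AGA GAG GUU ACG AGC AGU UUU CUA AGC — AUG at 24, stop UAA at 39 → 18 nt.
Longest: frame 3, positions 24–41, 18 nt = 6 codons = 5 aa. → 18 nucleotides.

18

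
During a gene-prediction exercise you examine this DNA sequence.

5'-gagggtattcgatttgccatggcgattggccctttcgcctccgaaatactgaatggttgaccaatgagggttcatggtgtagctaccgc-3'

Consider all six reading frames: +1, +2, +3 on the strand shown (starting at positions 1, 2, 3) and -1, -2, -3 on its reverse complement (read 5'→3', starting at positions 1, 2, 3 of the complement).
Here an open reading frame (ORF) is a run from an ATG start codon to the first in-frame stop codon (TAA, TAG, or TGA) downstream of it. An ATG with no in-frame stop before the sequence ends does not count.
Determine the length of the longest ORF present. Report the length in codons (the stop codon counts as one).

Reverse complement (5'→3'): GCGGTAGCTACACCATGAACCCTCATTGGTCAACCATTCAGTATTTCGGAGGCGAAAGGGCCAATCGCCATGGCAAATCGAATACCCTC
Frame +1: GAG GGT ATT CGA TTT GCC ATG GCG ATT GGC CCT TTC GCC TCC GAA ATA CTG AAT GGT TGA CCA ATG AGG GTT CAT GGT GTA GCT ACC — ATG at 19, stop TGA at 58 → 42 nt.
Frame +2: AGG GTA TTC GAT TTG CCA TGG CGA TTG GCC CTT TCG CCT CCG AAA TAC TGA ATG GTT GAC CAA TGA GGG TTC ATG GTG TAG CTA CCG — ATG at 53, stop TGA at 65 → 15 nt; ATG at 74, stop TAG at 80 → 9 nt.
Frame +3: GGG TAT TCG ATT TGC CAT GGC GAT TGG CCC TTT CGC CTC CGA AAT ACT GAA TGG TTG ACC AAT GAG GGT TCA TGG TGT AGC TAC CGC — no ATG→stop ORF.
Frame -1: GCG GTA GCT ACA CCA TGA ACC CTC ATT GGT CAA CCA TTC AGT ATT TCG GAG GCG AAA GGG CCA ATC GCC ATG GCA AAT CGA ATA CCC — no ATG→stop ORF.
Frame -2: CGG TAG CTA CAC CAT GAA CCC TCA TTG GTC AAC CAT TCA GTA TTT CGG AGG CGA AAG GGC CAA TCG CCA TGG CAA ATC GAA TAC CCT — no ATG→stop ORF.
Frame -3: GGT AGC TAC ACC ATG AAC CCT CAT TGG TCA ACC ATT CAG TAT TTC GGA GGC GAA AGG GCC AAT CGC CAT GGC AAA TCG AAT ACC CTC — no ATG→stop ORF.
Longest: frame +1, positions 19–60, 42 nt = 14 codons = 13 aa. → 14 codons.

14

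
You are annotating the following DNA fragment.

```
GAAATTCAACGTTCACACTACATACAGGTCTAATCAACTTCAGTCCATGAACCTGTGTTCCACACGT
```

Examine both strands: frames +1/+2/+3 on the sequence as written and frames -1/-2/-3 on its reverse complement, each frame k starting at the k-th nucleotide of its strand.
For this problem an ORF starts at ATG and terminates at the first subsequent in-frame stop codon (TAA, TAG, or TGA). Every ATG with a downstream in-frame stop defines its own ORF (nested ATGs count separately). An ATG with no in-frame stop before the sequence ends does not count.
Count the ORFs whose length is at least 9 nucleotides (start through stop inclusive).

1

Reverse complement (5'→3'): ACGTGTGGAACACAGGTTCATGGACTGAAGTTGATTAGACCTGTATGTAGTGTGAACGTTGAATTTC
Frame +1: GAA ATT CAA CGT TCA CAC TAC ATA CAG GTC TAA TCA ACT TCA GTC CAT GAA CCT GTG TTC CAC ACG — no ATG→stop ORF.
Frame +2: AAA TTC AAC GTT CAC ACT ACA TAC AGG TCT AAT CAA CTT CAG TCC ATG AAC CTG TGT TCC ACA CGT — no ATG→stop ORF.
Frame +3: AAT TCA ACG TTC ACA CTA CAT ACA GGT CTA ATC AAC TTC AGT CCA TGA ACC TGT GTT CCA CAC — no ATG→stop ORF.
Frame -1: ACG TGT GGA ACA CAG GTT CAT GGA CTG AAG TTG ATT AGA CCT GTA TGT AGT GTG AAC GTT GAA TTT — no ATG→stop ORF.
Frame -2: CGT GTG GAA CAC AGG TTC ATG GAC TGA AGT TGA TTA GAC CTG TAT GTA GTG TGA ACG TTG AAT TTC — ATG at 20, stop TGA at 26 → 9 nt.
Frame -3: GTG TGG AAC ACA GGT TCA TGG ACT GAA GTT GAT TAG ACC TGT ATG TAG TGT GAA CGT TGA ATT — ATG at 45, stop TAG at 48 → 6 nt.
ORFs ≥ 9 nucleotides: frame -2 20–28 (9 nucleotides). Count = 1.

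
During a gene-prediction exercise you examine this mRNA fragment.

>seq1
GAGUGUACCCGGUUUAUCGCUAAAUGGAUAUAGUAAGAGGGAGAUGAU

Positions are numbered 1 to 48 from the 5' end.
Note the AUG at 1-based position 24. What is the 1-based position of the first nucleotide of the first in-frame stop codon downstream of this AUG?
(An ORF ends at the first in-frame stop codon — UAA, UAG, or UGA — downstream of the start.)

45

Codons from position 24: AUG (24–26), GAU (27–29), AUA (30–32), GUA (33–35), AGA (36–38), GGG (39–41), AGA (42–44), UGA (45–47).
UGA is a stop codon; it begins at position 45.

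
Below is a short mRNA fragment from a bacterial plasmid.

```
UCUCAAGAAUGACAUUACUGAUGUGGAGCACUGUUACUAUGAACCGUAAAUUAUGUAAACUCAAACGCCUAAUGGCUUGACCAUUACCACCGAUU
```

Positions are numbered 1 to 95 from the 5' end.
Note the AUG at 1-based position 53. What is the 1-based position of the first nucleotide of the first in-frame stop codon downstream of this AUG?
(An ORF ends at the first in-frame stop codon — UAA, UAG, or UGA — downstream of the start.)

56

Codons from position 53: AUG (53–55), UAA (56–58).
UAA is a stop codon; it begins at position 56.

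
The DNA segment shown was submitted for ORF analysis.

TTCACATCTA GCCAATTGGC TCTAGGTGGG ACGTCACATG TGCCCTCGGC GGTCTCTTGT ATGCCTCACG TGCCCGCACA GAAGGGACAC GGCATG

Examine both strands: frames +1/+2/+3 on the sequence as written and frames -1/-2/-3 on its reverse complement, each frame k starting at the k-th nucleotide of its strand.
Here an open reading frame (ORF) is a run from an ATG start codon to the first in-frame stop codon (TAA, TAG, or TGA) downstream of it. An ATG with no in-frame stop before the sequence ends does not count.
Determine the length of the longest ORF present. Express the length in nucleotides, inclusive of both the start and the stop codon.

Reverse complement (5'→3'): CATGCCGTGTCCCTTCTGTGCGGGCACGTGAGGCATACAAGAGACCGCCGAGGGCACATGTGACGTCCCACCTAGAGCCAATTGGCTAGATGTGAA
Frame +1: TTC ACA TCT AGC CAA TTG GCT CTA GGT GGG ACG TCA CAT GTG CCC TCG GCG GTC TCT TGT ATG CCT CAC GTG CCC GCA CAG AAG GGA CAC GGC ATG — no ATG→stop ORF.
Frame +2: TCA CAT CTA GCC AAT TGG CTC TAG GTG GGA CGT CAC ATG TGC CCT CGG CGG TCT CTT GTA TGC CTC ACG TGC CCG CAC AGA AGG GAC ACG GCA — no ATG→stop ORF.
Frame +3: CAC ATC TAG CCA ATT GGC TCT AGG TGG GAC GTC ACA TGT GCC CTC GGC GGT CTC TTG TAT GCC TCA CGT GCC CGC ACA GAA GGG ACA CGG CAT — no ATG→stop ORF.
Frame -1: CAT GCC GTG TCC CTT CTG TGC GGG CAC GTG AGG CAT ACA AGA GAC CGC CGA GGG CAC ATG TGA CGT CCC ACC TAG AGC CAA TTG GCT AGA TGT GAA — ATG at 58, stop TGA at 61 → 6 nt.
Frame -2: ATG CCG TGT CCC TTC TGT GCG GGC ACG TGA GGC ATA CAA GAG ACC GCC GAG GGC ACA TGT GAC GTC CCA CCT AGA GCC AAT TGG CTA GAT GTG — ATG at 2, stop TGA at 29 → 30 nt.
Frame -3: TGC CGT GTC CCT TCT GTG CGG GCA CGT GAG GCA TAC AAG AGA CCG CCG AGG GCA CAT GTG ACG TCC CAC CTA GAG CCA ATT GGC TAG ATG TGA — ATG at 90, stop TGA at 93 → 6 nt.
Longest: frame -2, positions 2–31, 30 nt = 10 codons = 9 aa. → 30 nucleotides.

30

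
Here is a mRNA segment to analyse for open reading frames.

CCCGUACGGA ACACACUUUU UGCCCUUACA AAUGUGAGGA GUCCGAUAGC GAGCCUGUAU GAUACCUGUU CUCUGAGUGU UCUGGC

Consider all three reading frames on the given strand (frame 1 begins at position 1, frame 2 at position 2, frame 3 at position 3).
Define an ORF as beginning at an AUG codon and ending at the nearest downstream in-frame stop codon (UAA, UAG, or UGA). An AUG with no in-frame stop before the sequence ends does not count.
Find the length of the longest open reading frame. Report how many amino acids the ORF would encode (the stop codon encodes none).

5

Frame 1: CCC GUA CGG AAC ACA CUU UUU GCC CUU ACA AAU GUG AGG AGU CCG AUA GCG AGC CUG UAU GAU ACC UGU UCU CUG AGU GUU CUG — no AUG→stop ORF.
Frame 2: CCG UAC GGA ACA CAC UUU UUG CCC UUA CAA AUG UGA GGA GUC CGA UAG CGA GCC UGU AUG AUA CCU GUU CUC UGA GUG UUC UGG — AUG at 32, stop UGA at 35 → 6 nt; AUG at 59, stop UGA at 74 → 18 nt.
Frame 3: CGU ACG GAA CAC ACU UUU UGC CCU UAC AAA UGU GAG GAG UCC GAU AGC GAG CCU GUA UGA UAC CUG UUC UCU GAG UGU UCU GGC — no AUG→stop ORF.
Longest: frame 2, positions 59–76, 18 nt = 6 codons = 5 aa. → 5 amino acids.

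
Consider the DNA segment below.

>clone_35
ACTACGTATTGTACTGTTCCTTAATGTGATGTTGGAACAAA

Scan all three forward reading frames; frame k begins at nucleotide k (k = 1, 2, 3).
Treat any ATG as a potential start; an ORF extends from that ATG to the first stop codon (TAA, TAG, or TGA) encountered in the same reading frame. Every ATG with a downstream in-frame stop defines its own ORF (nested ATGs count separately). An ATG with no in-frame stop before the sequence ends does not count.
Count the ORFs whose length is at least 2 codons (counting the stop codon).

1

Frame 1: ACT ACG TAT TGT ACT GTT CCT TAA TGT GAT GTT GGA ACA — no ATG→stop ORF.
Frame 2: CTA CGT ATT GTA CTG TTC CTT AAT GTG ATG TTG GAA CAA — no ATG→stop ORF.
Frame 3: TAC GTA TTG TAC TGT TCC TTA ATG TGA TGT TGG AAC AAA — ATG at 24, stop TGA at 27 → 6 nt.
ORFs ≥ 2 codons: frame 3 24–29 (2 codons). Count = 1.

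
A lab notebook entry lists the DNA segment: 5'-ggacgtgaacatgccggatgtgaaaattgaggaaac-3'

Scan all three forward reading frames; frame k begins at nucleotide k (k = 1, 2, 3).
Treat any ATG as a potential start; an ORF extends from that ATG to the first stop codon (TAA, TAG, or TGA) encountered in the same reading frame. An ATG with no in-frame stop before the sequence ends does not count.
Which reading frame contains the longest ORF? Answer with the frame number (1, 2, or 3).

3

Frame 1: GGA CGT GAA CAT GCC GGA TGT GAA AAT TGA GGA AAC — no ATG→stop ORF.
Frame 2: GAC GTG AAC ATG CCG GAT GTG AAA ATT GAG GAA — no ATG→stop ORF.
Frame 3: ACG TGA ACA TGC CGG ATG TGA AAA TTG AGG AAA — ATG at 18, stop TGA at 21 → 6 nt.
Longest ORF is 6 nt in frame 3 (positions 18–23).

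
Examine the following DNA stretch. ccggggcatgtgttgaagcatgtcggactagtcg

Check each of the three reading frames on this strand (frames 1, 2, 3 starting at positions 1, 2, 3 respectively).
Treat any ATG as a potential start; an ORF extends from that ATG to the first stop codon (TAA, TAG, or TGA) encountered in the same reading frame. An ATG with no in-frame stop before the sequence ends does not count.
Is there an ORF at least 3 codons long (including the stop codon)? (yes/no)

yes

Frame 1: CCG GGG CAT GTG TTG AAG CAT GTC GGA CTA GTC — no ATG→stop ORF.
Frame 2: CGG GGC ATG TGT TGA AGC ATG TCG GAC TAG TCG — ATG at 8, stop TGA at 14 → 9 nt; ATG at 20, stop TAG at 29 → 12 nt.
Frame 3: GGG GCA TGT GTT GAA GCA TGT CGG ACT AGT — no ATG→stop ORF.
Frame 2 has an ORF of 3 codons (positions 8–16) ≥ 3, so yes.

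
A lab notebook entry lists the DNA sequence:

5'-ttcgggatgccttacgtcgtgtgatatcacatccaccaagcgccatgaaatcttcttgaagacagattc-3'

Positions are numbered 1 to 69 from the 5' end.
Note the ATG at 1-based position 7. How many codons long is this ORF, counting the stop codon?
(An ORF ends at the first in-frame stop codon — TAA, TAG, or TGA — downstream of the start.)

Codons from position 7: ATG (7–9), CCT (10–12), TAC (13–15), GTC (16–18), GTG (19–21), TGA (22–24).
TGA is the first in-frame stop; that's 6 codons including the stop.

6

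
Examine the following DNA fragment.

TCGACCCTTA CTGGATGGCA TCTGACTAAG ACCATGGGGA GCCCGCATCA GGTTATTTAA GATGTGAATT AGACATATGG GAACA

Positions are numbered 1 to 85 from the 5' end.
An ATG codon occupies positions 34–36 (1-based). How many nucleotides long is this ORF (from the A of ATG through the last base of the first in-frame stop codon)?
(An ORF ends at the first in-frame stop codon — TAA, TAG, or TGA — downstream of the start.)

27

Codons from position 34: ATG (34–36), GGG (37–39), AGC (40–42), CCG (43–45), CAT (46–48), CAG (49–51), GTT (52–54), ATT (55–57), TAA (58–60).
TAA is the first in-frame stop; ORF spans 34–60, 27 nucleotides.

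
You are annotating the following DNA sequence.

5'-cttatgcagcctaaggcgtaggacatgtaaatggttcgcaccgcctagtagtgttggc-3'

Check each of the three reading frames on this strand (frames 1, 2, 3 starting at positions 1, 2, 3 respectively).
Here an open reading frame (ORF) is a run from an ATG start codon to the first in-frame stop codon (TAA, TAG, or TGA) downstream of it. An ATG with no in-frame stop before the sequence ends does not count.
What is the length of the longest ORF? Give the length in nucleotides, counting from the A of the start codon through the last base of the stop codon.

Frame 1: CTT ATG CAG CCT AAG GCG TAG GAC ATG TAA ATG GTT CGC ACC GCC TAG TAG TGT TGG — ATG at 4, stop TAG at 19 → 18 nt; ATG at 25, stop TAA at 28 → 6 nt; ATG at 31, stop TAG at 46 → 18 nt.
Frame 2: TTA TGC AGC CTA AGG CGT AGG ACA TGT AAA TGG TTC GCA CCG CCT AGT AGT GTT GGC — no ATG→stop ORF.
Frame 3: TAT GCA GCC TAA GGC GTA GGA CAT GTA AAT GGT TCG CAC CGC CTA GTA GTG TTG — no ATG→stop ORF.
Longest: frame 1, positions 4–21, 18 nt = 6 codons = 5 aa. → 18 nucleotides.

18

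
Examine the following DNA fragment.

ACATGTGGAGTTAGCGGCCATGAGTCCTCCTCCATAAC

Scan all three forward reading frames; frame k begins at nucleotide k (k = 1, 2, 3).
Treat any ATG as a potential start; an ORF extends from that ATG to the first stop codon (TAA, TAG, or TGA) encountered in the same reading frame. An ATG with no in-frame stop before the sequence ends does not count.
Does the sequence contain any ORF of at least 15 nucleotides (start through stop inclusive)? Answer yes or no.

Frame 1: ACA TGT GGA GTT AGC GGC CAT GAG TCC TCC TCC ATA — no ATG→stop ORF.
Frame 2: CAT GTG GAG TTA GCG GCC ATG AGT CCT CCT CCA TAA — ATG at 20, stop TAA at 35 → 18 nt.
Frame 3: ATG TGG AGT TAG CGG CCA TGA GTC CTC CTC CAT AAC — ATG at 3, stop TAG at 12 → 12 nt.
Frame 2 has an ORF of 18 nucleotides (positions 20–37) ≥ 15, so yes.

yes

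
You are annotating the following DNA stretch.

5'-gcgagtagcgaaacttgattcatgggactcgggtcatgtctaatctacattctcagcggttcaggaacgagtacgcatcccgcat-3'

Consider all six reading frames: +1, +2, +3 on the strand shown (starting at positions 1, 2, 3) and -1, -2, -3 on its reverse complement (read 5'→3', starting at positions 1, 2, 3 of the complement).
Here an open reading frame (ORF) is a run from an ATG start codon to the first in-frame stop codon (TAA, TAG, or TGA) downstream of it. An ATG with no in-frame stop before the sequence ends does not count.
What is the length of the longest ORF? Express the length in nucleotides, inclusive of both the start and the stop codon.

33

Reverse complement (5'→3'): ATGCGGGATGCGTACTCGTTCCTGAACCGCTGAGAATGTAGATTAGACATGACCCGAGTCCCATGAATCAAGTTTCGCTACTCGC
Frame +1: GCG AGT AGC GAA ACT TGA TTC ATG GGA CTC GGG TCA TGT CTA ATC TAC ATT CTC AGC GGT TCA GGA ACG AGT ACG CAT CCC GCA — no ATG→stop ORF.
Frame +2: CGA GTA GCG AAA CTT GAT TCA TGG GAC TCG GGT CAT GTC TAA TCT ACA TTC TCA GCG GTT CAG GAA CGA GTA CGC ATC CCG CAT — no ATG→stop ORF.
Frame +3: GAG TAG CGA AAC TTG ATT CAT GGG ACT CGG GTC ATG TCT AAT CTA CAT TCT CAG CGG TTC AGG AAC GAG TAC GCA TCC CGC — no ATG→stop ORF.
Frame -1: ATG CGG GAT GCG TAC TCG TTC CTG AAC CGC TGA GAA TGT AGA TTA GAC ATG ACC CGA GTC CCA TGA ATC AAG TTT CGC TAC TCG — ATG at 1, stop TGA at 31 → 33 nt; ATG at 49, stop TGA at 64 → 18 nt.
Frame -2: TGC GGG ATG CGT ACT CGT TCC TGA ACC GCT GAG AAT GTA GAT TAG ACA TGA CCC GAG TCC CAT GAA TCA AGT TTC GCT ACT CGC — ATG at 8, stop TGA at 23 → 18 nt.
Frame -3: GCG GGA TGC GTA CTC GTT CCT GAA CCG CTG AGA ATG TAG ATT AGA CAT GAC CCG AGT CCC ATG AAT CAA GTT TCG CTA CTC — ATG at 36, stop TAG at 39 → 6 nt.
Longest: frame -1, positions 1–33, 33 nt = 11 codons = 10 aa. → 33 nucleotides.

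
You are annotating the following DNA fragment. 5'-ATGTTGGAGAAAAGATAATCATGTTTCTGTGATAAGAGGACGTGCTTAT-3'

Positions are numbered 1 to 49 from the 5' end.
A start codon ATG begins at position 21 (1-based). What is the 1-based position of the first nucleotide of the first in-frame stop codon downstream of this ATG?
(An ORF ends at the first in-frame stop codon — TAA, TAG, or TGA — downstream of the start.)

30

Codons from position 21: ATG (21–23), TTT (24–26), CTG (27–29), TGA (30–32).
TGA is a stop codon; it begins at position 30.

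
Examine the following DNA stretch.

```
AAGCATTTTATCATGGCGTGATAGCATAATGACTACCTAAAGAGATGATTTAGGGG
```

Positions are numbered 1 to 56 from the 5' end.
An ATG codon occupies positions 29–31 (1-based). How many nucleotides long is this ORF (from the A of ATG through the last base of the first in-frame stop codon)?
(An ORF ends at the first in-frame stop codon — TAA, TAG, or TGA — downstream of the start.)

12

Codons from position 29: ATG (29–31), ACT (32–34), ACC (35–37), TAA (38–40).
TAA is the first in-frame stop; ORF spans 29–40, 12 nucleotides.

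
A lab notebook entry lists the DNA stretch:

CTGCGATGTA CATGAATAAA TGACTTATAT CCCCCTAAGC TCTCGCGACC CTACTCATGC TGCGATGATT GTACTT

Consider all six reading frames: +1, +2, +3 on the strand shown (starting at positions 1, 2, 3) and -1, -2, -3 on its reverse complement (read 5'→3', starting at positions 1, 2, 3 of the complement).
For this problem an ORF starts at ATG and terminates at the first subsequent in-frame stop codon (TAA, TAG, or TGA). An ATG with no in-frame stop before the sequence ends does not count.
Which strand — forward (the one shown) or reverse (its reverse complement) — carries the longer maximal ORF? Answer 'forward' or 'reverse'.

reverse

Reverse complement (5'→3'): AAGTACAATCATCGCAGCATGAGTAGGGTCGCGAGAGCTTAGGGGGATATAAGTCATTTATTCATGTACATCGCAG
Frame +1: CTG CGA TGT ACA TGA ATA AAT GAC TTA TAT CCC CCT AAG CTC TCG CGA CCC TAC TCA TGC TGC GAT GAT TGT ACT — no ATG→stop ORF.
Frame +2: TGC GAT GTA CAT GAA TAA ATG ACT TAT ATC CCC CTA AGC TCT CGC GAC CCT ACT CAT GCT GCG ATG ATT GTA CTT — no ATG→stop ORF.
Frame +3: GCG ATG TAC ATG AAT AAA TGA CTT ATA TCC CCC TAA GCT CTC GCG ACC CTA CTC ATG CTG CGA TGA TTG TAC — ATG at 6, stop TGA at 21 → 18 nt; ATG at 12, stop TGA at 21 → 12 nt; ATG at 57, stop TGA at 66 → 12 nt.
Frame -1: AAG TAC AAT CAT CGC AGC ATG AGT AGG GTC GCG AGA GCT TAG GGG GAT ATA AGT CAT TTA TTC ATG TAC ATC GCA — ATG at 19, stop TAG at 40 → 24 nt.
Frame -2: AGT ACA ATC ATC GCA GCA TGA GTA GGG TCG CGA GAG CTT AGG GGG ATA TAA GTC ATT TAT TCA TGT ACA TCG CAG — no ATG→stop ORF.
Frame -3: GTA CAA TCA TCG CAG CAT GAG TAG GGT CGC GAG AGC TTA GGG GGA TAT AAG TCA TTT ATT CAT GTA CAT CGC — no ATG→stop ORF.
Forward-strand max 18 nt; reverse-strand max 24 nt. The reverse strand has the longer ORF.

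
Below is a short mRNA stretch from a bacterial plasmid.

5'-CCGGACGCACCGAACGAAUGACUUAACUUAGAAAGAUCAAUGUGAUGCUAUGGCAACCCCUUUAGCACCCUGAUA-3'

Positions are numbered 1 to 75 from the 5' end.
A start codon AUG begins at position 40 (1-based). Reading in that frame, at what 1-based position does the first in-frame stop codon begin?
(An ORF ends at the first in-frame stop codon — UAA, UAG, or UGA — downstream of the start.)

Codons from position 40: AUG (40–42), UGA (43–45).
UGA is a stop codon; it begins at position 43.

43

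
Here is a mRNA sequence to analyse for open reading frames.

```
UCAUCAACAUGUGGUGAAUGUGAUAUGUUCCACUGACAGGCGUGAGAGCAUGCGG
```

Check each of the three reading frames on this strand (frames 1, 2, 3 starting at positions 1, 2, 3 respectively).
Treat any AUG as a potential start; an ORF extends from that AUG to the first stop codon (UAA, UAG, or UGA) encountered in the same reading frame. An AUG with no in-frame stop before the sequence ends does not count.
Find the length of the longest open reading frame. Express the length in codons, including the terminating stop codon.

4

Frame 1: UCA UCA ACA UGU GGU GAA UGU GAU AUG UUC CAC UGA CAG GCG UGA GAG CAU GCG — AUG at 25, stop UGA at 34 → 12 nt.
Frame 2: CAU CAA CAU GUG GUG AAU GUG AUA UGU UCC ACU GAC AGG CGU GAG AGC AUG CGG — no AUG→stop ORF.
Frame 3: AUC AAC AUG UGG UGA AUG UGA UAU GUU CCA CUG ACA GGC GUG AGA GCA UGC — AUG at 9, stop UGA at 15 → 9 nt; AUG at 18, stop UGA at 21 → 6 nt.
Longest: frame 1, positions 25–36, 12 nt = 4 codons = 3 aa. → 4 codons.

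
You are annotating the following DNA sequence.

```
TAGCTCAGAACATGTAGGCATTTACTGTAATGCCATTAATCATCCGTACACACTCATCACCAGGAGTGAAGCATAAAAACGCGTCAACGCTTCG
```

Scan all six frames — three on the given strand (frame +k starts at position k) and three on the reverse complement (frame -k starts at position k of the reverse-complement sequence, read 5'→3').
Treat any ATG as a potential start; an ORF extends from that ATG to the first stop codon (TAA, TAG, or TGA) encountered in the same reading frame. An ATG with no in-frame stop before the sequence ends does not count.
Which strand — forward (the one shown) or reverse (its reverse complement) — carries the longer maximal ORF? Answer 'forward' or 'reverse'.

Reverse complement (5'→3'): CGAAGCGTTGACGCGTTTTTATGCTTCACTCCTGGTGATGAGTGTGTACGGATGATTAATGGCATTACAGTAAATGCCTACATGTTCTGAGCTA
Frame +1: TAG CTC AGA ACA TGT AGG CAT TTA CTG TAA TGC CAT TAA TCA TCC GTA CAC ACT CAT CAC CAG GAG TGA AGC ATA AAA ACG CGT CAA CGC TTC — no ATG→stop ORF.
Frame +2: AGC TCA GAA CAT GTA GGC ATT TAC TGT AAT GCC ATT AAT CAT CCG TAC ACA CTC ATC ACC AGG AGT GAA GCA TAA AAA CGC GTC AAC GCT TCG — no ATG→stop ORF.
Frame +3: GCT CAG AAC ATG TAG GCA TTT ACT GTA ATG CCA TTA ATC ATC CGT ACA CAC TCA TCA CCA GGA GTG AAG CAT AAA AAC GCG TCA ACG CTT — ATG at 12, stop TAG at 15 → 6 nt.
Frame -1: CGA AGC GTT GAC GCG TTT TTA TGC TTC ACT CCT GGT GAT GAG TGT GTA CGG ATG ATT AAT GGC ATT ACA GTA AAT GCC TAC ATG TTC TGA GCT — ATG at 52, stop TGA at 88 → 39 nt; ATG at 82, stop TGA at 88 → 9 nt.
Frame -2: GAA GCG TTG ACG CGT TTT TAT GCT TCA CTC CTG GTG ATG AGT GTG TAC GGA TGA TTA ATG GCA TTA CAG TAA ATG CCT ACA TGT TCT GAG CTA — ATG at 38, stop TGA at 53 → 18 nt; ATG at 59, stop TAA at 71 → 15 nt.
Frame -3: AAG CGT TGA CGC GTT TTT ATG CTT CAC TCC TGG TGA TGA GTG TGT ACG GAT GAT TAA TGG CAT TAC AGT AAA TGC CTA CAT GTT CTG AGC — ATG at 21, stop TGA at 36 → 18 nt.
Forward-strand max 6 nt; reverse-strand max 39 nt. The reverse strand has the longer ORF.

reverse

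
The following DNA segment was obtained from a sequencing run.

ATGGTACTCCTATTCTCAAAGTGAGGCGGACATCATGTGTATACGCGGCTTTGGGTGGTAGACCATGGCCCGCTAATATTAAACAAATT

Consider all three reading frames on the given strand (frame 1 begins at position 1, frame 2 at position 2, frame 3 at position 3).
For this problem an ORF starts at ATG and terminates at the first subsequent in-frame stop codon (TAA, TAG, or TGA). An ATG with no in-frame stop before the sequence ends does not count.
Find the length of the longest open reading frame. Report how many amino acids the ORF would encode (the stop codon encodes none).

Frame 1: ATG GTA CTC CTA TTC TCA AAG TGA GGC GGA CAT CAT GTG TAT ACG CGG CTT TGG GTG GTA GAC CAT GGC CCG CTA ATA TTA AAC AAA — ATG at 1, stop TGA at 22 → 24 nt.
Frame 2: TGG TAC TCC TAT TCT CAA AGT GAG GCG GAC ATC ATG TGT ATA CGC GGC TTT GGG TGG TAG ACC ATG GCC CGC TAA TAT TAA ACA AAT — ATG at 35, stop TAG at 59 → 27 nt; ATG at 65, stop TAA at 74 → 12 nt.
Frame 3: GGT ACT CCT ATT CTC AAA GTG AGG CGG ACA TCA TGT GTA TAC GCG GCT TTG GGT GGT AGA CCA TGG CCC GCT AAT ATT AAA CAA ATT — no ATG→stop ORF.
Longest: frame 2, positions 35–61, 27 nt = 9 codons = 8 aa. → 8 amino acids.

8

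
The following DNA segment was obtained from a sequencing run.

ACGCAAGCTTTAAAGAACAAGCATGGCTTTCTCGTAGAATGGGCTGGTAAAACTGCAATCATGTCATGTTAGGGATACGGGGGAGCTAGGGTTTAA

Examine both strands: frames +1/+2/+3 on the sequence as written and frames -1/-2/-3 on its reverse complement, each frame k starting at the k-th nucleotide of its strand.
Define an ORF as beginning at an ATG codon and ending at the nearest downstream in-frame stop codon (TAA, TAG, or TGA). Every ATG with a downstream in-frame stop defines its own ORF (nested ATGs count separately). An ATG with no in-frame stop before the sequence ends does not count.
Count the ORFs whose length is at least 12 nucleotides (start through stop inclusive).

5

Reverse complement (5'→3'): TTAAACCCTAGCTCCCCCGTATCCCTAACATGACATGATTGCAGTTTTACCAGCCCATTCTACGAGAAAGCCATGCTTGTTCTTTAAAGCTTGCGT
Frame +1: ACG CAA GCT TTA AAG AAC AAG CAT GGC TTT CTC GTA GAA TGG GCT GGT AAA ACT GCA ATC ATG TCA TGT TAG GGA TAC GGG GGA GCT AGG GTT TAA — ATG at 61, stop TAG at 70 → 12 nt.
Frame +2: CGC AAG CTT TAA AGA ACA AGC ATG GCT TTC TCG TAG AAT GGG CTG GTA AAA CTG CAA TCA TGT CAT GTT AGG GAT ACG GGG GAG CTA GGG TTT — ATG at 23, stop TAG at 35 → 15 nt.
Frame +3: GCA AGC TTT AAA GAA CAA GCA TGG CTT TCT CGT AGA ATG GGC TGG TAA AAC TGC AAT CAT GTC ATG TTA GGG ATA CGG GGG AGC TAG GGT TTA — ATG at 39, stop TAA at 48 → 12 nt; ATG at 66, stop TAG at 87 → 24 nt.
Frame -1: TTA AAC CCT AGC TCC CCC GTA TCC CTA ACA TGA CAT GAT TGC AGT TTT ACC AGC CCA TTC TAC GAG AAA GCC ATG CTT GTT CTT TAA AGC TTG CGT — ATG at 73, stop TAA at 85 → 15 nt.
Frame -2: TAA ACC CTA GCT CCC CCG TAT CCC TAA CAT GAC ATG ATT GCA GTT TTA CCA GCC CAT TCT ACG AGA AAG CCA TGC TTG TTC TTT AAA GCT TGC — no ATG→stop ORF.
Frame -3: AAA CCC TAG CTC CCC CGT ATC CCT AAC ATG ACA TGA TTG CAG TTT TAC CAG CCC ATT CTA CGA GAA AGC CAT GCT TGT TCT TTA AAG CTT GCG — ATG at 30, stop TGA at 36 → 9 nt.
ORFs ≥ 12 nucleotides: frame +1 61–72 (12 nucleotides), frame +2 23–37 (15 nucleotides), frame +3 39–50 (12 nucleotides), frame +3 66–89 (24 nucleotides), frame -1 73–87 (15 nucleotides). Count = 5.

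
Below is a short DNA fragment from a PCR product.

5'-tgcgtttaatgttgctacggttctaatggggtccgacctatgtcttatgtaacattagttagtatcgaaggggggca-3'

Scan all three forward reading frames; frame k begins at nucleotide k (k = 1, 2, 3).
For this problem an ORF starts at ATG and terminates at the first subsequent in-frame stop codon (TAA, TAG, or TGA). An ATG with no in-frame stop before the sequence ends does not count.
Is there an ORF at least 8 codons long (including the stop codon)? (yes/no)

Frame 1: TGC GTT TAA TGT TGC TAC GGT TCT AAT GGG GTC CGA CCT ATG TCT TAT GTA ACA TTA GTT AGT ATC GAA GGG GGG — no ATG→stop ORF.
Frame 2: GCG TTT AAT GTT GCT ACG GTT CTA ATG GGG TCC GAC CTA TGT CTT ATG TAA CAT TAG TTA GTA TCG AAG GGG GGC — ATG at 26, stop TAA at 50 → 27 nt; ATG at 47, stop TAA at 50 → 6 nt.
Frame 3: CGT TTA ATG TTG CTA CGG TTC TAA TGG GGT CCG ACC TAT GTC TTA TGT AAC ATT AGT TAG TAT CGA AGG GGG GCA — ATG at 9, stop TAA at 24 → 18 nt.
Frame 2 has an ORF of 9 codons (positions 26–52) ≥ 8, so yes.

yes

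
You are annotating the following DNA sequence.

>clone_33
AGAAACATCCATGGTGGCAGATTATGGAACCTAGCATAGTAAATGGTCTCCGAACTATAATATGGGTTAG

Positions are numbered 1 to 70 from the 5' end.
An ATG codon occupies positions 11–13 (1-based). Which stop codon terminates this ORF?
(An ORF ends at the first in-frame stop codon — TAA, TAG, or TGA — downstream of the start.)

TAG

Codons from position 11: ATG (11–13), GTG (14–16), GCA (17–19), GAT (20–22), TAT (23–25), GGA (26–28), ACC (29–31), TAG (32–34).
The first in-frame stop codon is TAG.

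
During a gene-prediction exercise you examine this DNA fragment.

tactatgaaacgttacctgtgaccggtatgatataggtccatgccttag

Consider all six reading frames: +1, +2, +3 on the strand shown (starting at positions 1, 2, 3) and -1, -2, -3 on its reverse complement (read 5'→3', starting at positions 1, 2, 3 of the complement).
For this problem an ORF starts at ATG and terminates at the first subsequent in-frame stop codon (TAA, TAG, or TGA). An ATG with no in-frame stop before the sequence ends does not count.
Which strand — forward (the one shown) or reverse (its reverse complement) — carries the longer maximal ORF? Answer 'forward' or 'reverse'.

reverse

Reverse complement (5'→3'): CTAAGGCATGGACCTATATCATACCGGTCACAGGTAACGTTTCATAGTA
Frame +1: TAC TAT GAA ACG TTA CCT GTG ACC GGT ATG ATA TAG GTC CAT GCC TTA — ATG at 28, stop TAG at 34 → 9 nt.
Frame +2: ACT ATG AAA CGT TAC CTG TGA CCG GTA TGA TAT AGG TCC ATG CCT TAG — ATG at 5, stop TGA at 20 → 18 nt; ATG at 41, stop TAG at 47 → 9 nt.
Frame +3: CTA TGA AAC GTT ACC TGT GAC CGG TAT GAT ATA GGT CCA TGC CTT — no ATG→stop ORF.
Frame -1: CTA AGG CAT GGA CCT ATA TCA TAC CGG TCA CAG GTA ACG TTT CAT AGT — no ATG→stop ORF.
Frame -2: TAA GGC ATG GAC CTA TAT CAT ACC GGT CAC AGG TAA CGT TTC ATA GTA — ATG at 8, stop TAA at 35 → 30 nt.
Frame -3: AAG GCA TGG ACC TAT ATC ATA CCG GTC ACA GGT AAC GTT TCA TAG — no ATG→stop ORF.
Forward-strand max 18 nt; reverse-strand max 30 nt. The reverse strand has the longer ORF.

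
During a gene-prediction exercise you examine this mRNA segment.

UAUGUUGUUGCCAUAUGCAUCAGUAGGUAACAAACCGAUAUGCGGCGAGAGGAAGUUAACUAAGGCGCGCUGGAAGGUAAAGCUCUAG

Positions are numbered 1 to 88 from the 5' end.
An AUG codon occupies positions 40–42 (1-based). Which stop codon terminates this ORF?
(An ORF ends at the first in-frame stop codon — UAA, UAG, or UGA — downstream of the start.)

Codons from position 40: AUG (40–42), CGG (43–45), CGA (46–48), GAG (49–51), GAA (52–54), GUU (55–57), AAC (58–60), UAA (61–63).
The first in-frame stop codon is UAA.

UAA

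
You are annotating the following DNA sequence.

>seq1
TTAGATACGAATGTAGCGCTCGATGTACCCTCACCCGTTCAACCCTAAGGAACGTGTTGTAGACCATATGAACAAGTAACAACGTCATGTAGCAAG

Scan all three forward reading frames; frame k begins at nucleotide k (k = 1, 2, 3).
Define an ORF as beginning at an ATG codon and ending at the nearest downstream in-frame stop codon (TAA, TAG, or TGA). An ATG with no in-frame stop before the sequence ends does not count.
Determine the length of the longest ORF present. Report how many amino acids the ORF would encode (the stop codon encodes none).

18

Frame 1: TTA GAT ACG AAT GTA GCG CTC GAT GTA CCC TCA CCC GTT CAA CCC TAA GGA ACG TGT TGT AGA CCA TAT GAA CAA GTA ACA ACG TCA TGT AGC AAG — no ATG→stop ORF.
Frame 2: TAG ATA CGA ATG TAG CGC TCG ATG TAC CCT CAC CCG TTC AAC CCT AAG GAA CGT GTT GTA GAC CAT ATG AAC AAG TAA CAA CGT CAT GTA GCA — ATG at 11, stop TAG at 14 → 6 nt; ATG at 23, stop TAA at 77 → 57 nt; ATG at 68, stop TAA at 77 → 12 nt.
Frame 3: AGA TAC GAA TGT AGC GCT CGA TGT ACC CTC ACC CGT TCA ACC CTA AGG AAC GTG TTG TAG ACC ATA TGA ACA AGT AAC AAC GTC ATG TAG CAA — ATG at 87, stop TAG at 90 → 6 nt.
Longest: frame 2, positions 23–79, 57 nt = 19 codons = 18 aa. → 18 amino acids.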